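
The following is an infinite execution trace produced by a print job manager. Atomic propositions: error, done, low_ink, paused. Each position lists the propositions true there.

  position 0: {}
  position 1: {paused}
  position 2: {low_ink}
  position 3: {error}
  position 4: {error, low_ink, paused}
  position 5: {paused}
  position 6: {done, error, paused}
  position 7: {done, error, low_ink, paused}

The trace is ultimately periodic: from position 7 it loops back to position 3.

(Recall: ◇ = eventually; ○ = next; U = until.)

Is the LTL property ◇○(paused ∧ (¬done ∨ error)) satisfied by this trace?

○(paused ∧ (¬done ∨ error)) holds at position 0, which is reachable from 0, so ◇○(paused ∧ (¬done ∨ error)) holds.

Yes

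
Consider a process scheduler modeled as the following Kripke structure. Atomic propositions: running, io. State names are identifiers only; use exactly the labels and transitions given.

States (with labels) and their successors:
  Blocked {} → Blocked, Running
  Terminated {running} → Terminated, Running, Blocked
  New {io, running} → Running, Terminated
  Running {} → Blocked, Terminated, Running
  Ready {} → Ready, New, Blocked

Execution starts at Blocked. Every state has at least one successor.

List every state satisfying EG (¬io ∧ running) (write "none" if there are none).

States satisfying ¬io ∧ running: {Terminated}.
States satisfying EG (¬io ∧ running): {Terminated}.

{Terminated}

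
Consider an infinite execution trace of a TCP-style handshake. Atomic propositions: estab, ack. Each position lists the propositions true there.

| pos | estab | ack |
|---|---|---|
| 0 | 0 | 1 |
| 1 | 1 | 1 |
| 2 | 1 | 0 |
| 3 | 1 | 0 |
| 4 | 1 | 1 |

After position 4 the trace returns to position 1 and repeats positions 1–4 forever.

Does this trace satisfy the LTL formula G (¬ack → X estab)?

Satisfied

¬ack → X estab holds at every position 0..4, and those are all positions ever visited, so G (¬ack → X estab) holds.
Positions where ¬ack holds: 2, 3.
Check X estab at each: 2→ok, 3→ok.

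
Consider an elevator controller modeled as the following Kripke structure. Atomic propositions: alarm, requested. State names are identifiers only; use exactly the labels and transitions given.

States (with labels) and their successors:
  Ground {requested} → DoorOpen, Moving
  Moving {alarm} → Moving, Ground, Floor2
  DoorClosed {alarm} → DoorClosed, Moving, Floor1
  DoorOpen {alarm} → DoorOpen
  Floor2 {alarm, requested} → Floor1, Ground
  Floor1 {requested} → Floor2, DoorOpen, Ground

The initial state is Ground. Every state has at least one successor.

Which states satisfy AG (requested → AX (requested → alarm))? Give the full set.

{DoorOpen}

States satisfying requested → AX (requested → alarm): {Ground, Moving, DoorClosed, DoorOpen}.
States satisfying AG (requested → AX (requested → alarm)): {DoorOpen}.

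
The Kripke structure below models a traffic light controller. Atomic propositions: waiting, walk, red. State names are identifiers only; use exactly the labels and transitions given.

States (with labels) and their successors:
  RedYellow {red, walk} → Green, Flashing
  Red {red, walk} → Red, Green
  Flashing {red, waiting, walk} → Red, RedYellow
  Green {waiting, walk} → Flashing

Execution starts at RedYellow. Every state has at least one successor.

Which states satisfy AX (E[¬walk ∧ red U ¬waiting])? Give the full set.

{Flashing}

States satisfying E[¬walk ∧ red U ¬waiting]: {RedYellow, Red}.
States satisfying AX (E[¬walk ∧ red U ¬waiting]): {Flashing}.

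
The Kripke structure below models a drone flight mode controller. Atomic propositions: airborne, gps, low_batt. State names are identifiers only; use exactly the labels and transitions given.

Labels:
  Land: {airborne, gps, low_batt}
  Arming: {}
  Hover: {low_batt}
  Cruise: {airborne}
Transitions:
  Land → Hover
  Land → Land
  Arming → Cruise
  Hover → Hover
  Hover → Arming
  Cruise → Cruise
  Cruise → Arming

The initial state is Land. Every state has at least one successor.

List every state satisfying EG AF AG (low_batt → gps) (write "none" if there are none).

{Arming, Cruise}

States satisfying AF AG (low_batt → gps): {Arming, Cruise}.
States satisfying EG AF AG (low_batt → gps): {Arming, Cruise}.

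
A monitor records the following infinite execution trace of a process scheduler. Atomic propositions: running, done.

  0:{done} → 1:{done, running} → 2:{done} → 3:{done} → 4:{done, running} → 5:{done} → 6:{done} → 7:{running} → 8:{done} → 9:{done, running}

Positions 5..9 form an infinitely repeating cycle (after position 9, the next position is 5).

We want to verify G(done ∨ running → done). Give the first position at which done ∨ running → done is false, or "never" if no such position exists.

7

Check done ∨ running → done at each position in order: 0 ✓, 1 ✓, 2 ✓, 3 ✓, 4 ✓, 5 ✓, 6 ✓.
At position 7 the labels are {running}, so done ∨ running → done is false there. This is the first violation.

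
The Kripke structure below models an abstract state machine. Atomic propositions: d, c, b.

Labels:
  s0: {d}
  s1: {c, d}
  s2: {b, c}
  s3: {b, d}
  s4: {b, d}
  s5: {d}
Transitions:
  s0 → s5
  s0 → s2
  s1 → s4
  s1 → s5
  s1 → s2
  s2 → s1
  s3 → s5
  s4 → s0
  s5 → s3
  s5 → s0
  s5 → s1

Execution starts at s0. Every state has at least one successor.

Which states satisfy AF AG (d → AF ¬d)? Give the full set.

States satisfying AG (d → AF ¬d): ∅.
States satisfying AF AG (d → AF ¬d): ∅.

none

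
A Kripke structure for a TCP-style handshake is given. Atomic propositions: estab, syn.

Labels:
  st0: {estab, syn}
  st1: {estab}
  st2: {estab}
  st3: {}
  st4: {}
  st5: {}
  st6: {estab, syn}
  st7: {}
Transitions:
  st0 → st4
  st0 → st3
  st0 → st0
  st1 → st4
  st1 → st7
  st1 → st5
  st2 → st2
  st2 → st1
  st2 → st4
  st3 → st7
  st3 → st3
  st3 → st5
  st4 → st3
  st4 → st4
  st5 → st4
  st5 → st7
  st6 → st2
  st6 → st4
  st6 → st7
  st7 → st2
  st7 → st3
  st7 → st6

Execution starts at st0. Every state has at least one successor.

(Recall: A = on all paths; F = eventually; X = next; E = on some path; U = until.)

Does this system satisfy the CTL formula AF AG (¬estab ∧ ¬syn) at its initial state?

No

States satisfying AG (¬estab ∧ ¬syn): ∅.
States satisfying AF AG (¬estab ∧ ¬syn): ∅.
There is a path from st0 along which AG (¬estab ∧ ¬syn) never holds.
st0 ∉ Sat(AF AG (¬estab ∧ ¬syn)).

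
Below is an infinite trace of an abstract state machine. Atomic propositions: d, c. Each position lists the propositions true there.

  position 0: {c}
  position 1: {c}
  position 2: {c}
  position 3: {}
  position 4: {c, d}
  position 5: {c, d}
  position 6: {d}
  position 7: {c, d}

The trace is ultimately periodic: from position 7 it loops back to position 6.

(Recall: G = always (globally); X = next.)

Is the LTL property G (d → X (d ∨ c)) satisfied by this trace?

Satisfied

d → X (d ∨ c) holds at every position 0..7, and those are all positions ever visited, so G (d → X (d ∨ c)) holds.
Positions where d holds: 4, 5, 6, 7.
Check X (d ∨ c) at each: 4→ok, 5→ok, 6→ok, 7→ok.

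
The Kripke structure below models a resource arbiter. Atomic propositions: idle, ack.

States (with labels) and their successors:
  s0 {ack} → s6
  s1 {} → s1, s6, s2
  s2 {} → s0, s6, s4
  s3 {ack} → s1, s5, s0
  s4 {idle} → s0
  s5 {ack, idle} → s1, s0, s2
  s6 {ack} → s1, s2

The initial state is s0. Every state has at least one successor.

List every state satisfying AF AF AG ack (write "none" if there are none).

none

States satisfying AF AG ack: ∅.
States satisfying AF AF AG ack: ∅.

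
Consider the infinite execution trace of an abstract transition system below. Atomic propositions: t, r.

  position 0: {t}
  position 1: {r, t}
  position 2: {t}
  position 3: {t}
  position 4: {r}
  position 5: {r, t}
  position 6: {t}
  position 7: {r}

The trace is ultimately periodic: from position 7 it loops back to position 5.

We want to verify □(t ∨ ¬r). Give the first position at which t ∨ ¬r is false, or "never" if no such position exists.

4

Check t ∨ ¬r at each position in order: 0 ✓, 1 ✓, 2 ✓, 3 ✓.
At position 4 the labels are {r}, so t ∨ ¬r is false there. This is the first violation.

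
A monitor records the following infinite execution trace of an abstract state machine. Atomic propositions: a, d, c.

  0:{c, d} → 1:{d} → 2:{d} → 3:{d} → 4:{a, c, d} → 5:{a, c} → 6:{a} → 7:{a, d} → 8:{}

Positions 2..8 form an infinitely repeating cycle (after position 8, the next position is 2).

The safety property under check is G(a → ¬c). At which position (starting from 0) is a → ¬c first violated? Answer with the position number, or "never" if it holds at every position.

4

Check a → ¬c at each position in order: 0 ✓, 1 ✓, 2 ✓, 3 ✓.
At position 4 the labels are {a, c, d}, so a → ¬c is false there. This is the first violation.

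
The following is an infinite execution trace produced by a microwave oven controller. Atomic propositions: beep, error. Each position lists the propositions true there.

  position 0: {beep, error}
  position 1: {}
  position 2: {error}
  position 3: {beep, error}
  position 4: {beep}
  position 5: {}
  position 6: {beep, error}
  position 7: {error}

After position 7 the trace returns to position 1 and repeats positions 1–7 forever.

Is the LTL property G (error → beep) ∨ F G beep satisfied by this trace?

error → beep must hold at every position from 0 onward. It fails at position 2, so G (error → beep) is false.
Positions where error holds: 0, 2, 3, 6, 7.
Check beep at each: 0→ok, 2→fails, 3→ok, 6→ok, 7→fails.
G beep is false at every position 0..7, so it never becomes true and F G beep fails.
At position 0: G (error → beep) is false; F G beep is false; so G (error → beep) ∨ F G beep is false.

Violated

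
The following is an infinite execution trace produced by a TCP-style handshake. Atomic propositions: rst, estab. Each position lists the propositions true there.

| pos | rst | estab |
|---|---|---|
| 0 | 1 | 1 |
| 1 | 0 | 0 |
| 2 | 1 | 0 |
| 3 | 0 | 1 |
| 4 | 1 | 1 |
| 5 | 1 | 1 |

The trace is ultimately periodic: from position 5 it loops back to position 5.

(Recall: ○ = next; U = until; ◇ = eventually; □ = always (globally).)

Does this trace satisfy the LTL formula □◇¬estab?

◇¬estab must hold at every position from 0 onward. It fails at position 3, so □◇¬estab is false.

Violated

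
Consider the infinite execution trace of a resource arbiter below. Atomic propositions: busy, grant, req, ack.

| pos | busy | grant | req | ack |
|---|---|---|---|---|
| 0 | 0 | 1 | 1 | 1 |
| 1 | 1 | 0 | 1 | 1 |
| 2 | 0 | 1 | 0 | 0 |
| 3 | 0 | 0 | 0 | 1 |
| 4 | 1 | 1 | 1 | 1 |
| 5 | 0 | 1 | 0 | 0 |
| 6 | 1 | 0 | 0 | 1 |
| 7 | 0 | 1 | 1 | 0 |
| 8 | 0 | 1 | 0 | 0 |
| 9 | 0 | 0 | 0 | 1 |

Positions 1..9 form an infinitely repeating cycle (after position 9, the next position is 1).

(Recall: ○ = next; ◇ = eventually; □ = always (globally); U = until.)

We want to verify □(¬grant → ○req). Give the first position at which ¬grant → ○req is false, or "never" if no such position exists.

Check ¬grant → ○req at each position in order: 0 ✓.
At position 1 the labels are {ack, busy, req} and the next position 2 has {grant}, so ¬grant → ○req is false there. This is the first violation.

1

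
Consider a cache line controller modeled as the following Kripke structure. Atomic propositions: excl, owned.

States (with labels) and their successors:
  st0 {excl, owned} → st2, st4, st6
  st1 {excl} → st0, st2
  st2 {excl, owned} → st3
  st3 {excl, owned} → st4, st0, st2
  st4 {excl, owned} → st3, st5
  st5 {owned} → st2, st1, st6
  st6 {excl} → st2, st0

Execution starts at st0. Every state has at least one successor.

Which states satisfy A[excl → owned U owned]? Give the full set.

States satisfying excl → owned: {st0, st2, st3, st4, st5}.
States satisfying owned: {st0, st2, st3, st4, st5}.
States satisfying A[excl → owned U owned]: {st0, st2, st3, st4, st5}.

{st0, st2, st3, st4, st5}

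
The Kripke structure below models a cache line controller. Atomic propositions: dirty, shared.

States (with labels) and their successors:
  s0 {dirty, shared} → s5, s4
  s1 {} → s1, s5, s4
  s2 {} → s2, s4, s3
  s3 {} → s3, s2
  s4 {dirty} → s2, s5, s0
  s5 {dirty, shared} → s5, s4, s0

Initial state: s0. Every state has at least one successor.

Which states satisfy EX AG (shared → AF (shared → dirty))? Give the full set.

States satisfying AG (shared → AF (shared → dirty)): {s0, s1, s2, s3, s4, s5}.
States satisfying EX AG (shared → AF (shared → dirty)): {s0, s1, s2, s3, s4, s5}.

{s0, s1, s2, s3, s4, s5}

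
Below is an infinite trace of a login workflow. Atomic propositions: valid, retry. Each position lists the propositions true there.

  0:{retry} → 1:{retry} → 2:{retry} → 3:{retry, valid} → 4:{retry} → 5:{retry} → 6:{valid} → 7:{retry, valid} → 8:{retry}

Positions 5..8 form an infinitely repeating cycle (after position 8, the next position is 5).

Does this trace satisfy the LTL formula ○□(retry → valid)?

The position after 0 is 1; □(retry → valid) is false there.

Violated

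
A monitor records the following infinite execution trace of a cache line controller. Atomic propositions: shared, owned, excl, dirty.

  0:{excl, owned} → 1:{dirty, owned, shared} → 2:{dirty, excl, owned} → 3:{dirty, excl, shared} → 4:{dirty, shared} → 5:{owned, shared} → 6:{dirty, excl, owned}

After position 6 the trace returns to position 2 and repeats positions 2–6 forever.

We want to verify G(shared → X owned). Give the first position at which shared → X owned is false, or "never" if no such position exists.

Check shared → X owned at each position in order: 0 ✓, 1 ✓, 2 ✓.
At position 3 the labels are {dirty, excl, shared} and the next position 4 has {dirty, shared}, so shared → X owned is false there. This is the first violation.

3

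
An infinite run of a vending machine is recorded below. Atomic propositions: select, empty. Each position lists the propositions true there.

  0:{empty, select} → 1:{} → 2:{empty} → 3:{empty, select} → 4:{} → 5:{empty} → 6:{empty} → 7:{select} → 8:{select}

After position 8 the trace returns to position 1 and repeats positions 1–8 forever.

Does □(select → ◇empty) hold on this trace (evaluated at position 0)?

select → ◇empty holds at every position 0..8, and those are all positions ever visited, so □(select → ◇empty) holds.
Positions where select holds: 0, 3, 7, 8.
Check ◇empty at each: 0→ok, 3→ok, 7→ok, 8→ok.

Holds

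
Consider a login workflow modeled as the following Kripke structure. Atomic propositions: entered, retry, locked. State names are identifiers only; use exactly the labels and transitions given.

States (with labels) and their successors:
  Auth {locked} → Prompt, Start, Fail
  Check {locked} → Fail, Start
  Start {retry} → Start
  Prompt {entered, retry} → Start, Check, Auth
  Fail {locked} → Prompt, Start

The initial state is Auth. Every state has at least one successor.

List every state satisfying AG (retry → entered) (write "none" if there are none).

none

States satisfying retry → entered: {Auth, Check, Prompt, Fail}.
States satisfying AG (retry → entered): ∅.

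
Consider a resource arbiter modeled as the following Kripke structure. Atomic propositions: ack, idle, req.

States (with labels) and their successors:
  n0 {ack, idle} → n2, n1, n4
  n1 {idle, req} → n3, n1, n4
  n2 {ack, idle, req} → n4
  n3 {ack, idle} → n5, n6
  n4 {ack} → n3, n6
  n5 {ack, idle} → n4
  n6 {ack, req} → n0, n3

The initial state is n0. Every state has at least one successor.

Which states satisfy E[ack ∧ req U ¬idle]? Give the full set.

States satisfying ack ∧ req: {n2, n6}.
States satisfying ¬idle: {n4, n6}.
States satisfying E[ack ∧ req U ¬idle]: {n2, n4, n6}.

{n2, n4, n6}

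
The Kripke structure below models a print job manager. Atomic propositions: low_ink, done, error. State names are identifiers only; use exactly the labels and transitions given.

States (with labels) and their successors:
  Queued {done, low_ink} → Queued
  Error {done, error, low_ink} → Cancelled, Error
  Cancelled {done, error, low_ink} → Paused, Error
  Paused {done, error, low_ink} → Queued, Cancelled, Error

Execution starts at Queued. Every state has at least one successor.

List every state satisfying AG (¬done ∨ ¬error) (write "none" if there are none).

States satisfying ¬done ∨ ¬error: {Queued}.
States satisfying AG (¬done ∨ ¬error): {Queued}.

{Queued}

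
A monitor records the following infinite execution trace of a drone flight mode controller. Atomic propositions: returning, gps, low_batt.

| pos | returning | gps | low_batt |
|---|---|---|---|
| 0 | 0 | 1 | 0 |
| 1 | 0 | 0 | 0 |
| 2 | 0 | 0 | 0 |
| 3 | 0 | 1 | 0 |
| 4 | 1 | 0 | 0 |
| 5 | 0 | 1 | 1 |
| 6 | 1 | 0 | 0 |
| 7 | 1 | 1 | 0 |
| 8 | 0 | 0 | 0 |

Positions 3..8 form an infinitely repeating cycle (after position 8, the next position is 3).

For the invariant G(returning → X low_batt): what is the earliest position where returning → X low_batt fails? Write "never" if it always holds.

6

Check returning → X low_batt at each position in order: 0 ✓, 1 ✓, 2 ✓, 3 ✓, 4 ✓, 5 ✓.
At position 6 the labels are {returning} and the next position 7 has {gps, returning}, so returning → X low_batt is false there. This is the first violation.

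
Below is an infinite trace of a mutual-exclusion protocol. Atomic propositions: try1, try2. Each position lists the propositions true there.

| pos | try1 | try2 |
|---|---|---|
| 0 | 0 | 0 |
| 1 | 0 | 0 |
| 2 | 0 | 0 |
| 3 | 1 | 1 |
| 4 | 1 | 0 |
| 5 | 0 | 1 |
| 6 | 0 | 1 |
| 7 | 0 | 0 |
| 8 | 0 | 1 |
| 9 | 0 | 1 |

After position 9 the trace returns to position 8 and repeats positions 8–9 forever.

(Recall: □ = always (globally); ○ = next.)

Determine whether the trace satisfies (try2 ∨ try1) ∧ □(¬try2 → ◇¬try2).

¬try2 → ◇¬try2 holds at every position 0..9, and those are all positions ever visited, so □(¬try2 → ◇¬try2) holds.
Positions where ¬try2 holds: 0, 1, 2, 4, 7.
Check ◇¬try2 at each: 0→ok, 1→ok, 2→ok, 4→ok, 7→ok.
At position 0: try2 ∨ try1 is false; □(¬try2 → ◇¬try2) is true; so (try2 ∨ try1) ∧ □(¬try2 → ◇¬try2) is false.

No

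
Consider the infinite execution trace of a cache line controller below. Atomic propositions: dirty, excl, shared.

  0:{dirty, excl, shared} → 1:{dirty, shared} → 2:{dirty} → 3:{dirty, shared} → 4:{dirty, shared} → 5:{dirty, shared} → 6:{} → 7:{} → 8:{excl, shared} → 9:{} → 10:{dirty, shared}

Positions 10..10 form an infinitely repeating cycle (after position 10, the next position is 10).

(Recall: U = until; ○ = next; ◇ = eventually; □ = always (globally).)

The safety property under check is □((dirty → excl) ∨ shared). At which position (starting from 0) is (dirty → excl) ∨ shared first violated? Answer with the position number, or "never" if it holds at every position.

Check (dirty → excl) ∨ shared at each position in order: 0 ✓, 1 ✓.
At position 2 the labels are {dirty}, so (dirty → excl) ∨ shared is false there. This is the first violation.

2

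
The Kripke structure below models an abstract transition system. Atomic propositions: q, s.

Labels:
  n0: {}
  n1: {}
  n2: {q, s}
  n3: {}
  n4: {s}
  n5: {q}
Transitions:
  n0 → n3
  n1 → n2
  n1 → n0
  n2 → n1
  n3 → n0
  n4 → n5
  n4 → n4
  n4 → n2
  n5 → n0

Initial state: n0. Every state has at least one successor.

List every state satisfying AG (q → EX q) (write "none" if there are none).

States satisfying q → EX q: {n0, n1, n3, n4}.
States satisfying AG (q → EX q): {n0, n3}.

{n0, n3}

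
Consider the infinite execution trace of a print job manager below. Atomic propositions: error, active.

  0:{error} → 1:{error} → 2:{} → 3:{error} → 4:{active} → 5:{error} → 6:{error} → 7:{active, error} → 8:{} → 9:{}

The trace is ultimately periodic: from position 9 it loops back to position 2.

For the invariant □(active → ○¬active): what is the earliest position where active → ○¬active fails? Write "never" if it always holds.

never

active → ○¬active holds at every position 0..9, and those are all the positions the trace ever visits, so the invariant □(active → ○¬active) is never violated.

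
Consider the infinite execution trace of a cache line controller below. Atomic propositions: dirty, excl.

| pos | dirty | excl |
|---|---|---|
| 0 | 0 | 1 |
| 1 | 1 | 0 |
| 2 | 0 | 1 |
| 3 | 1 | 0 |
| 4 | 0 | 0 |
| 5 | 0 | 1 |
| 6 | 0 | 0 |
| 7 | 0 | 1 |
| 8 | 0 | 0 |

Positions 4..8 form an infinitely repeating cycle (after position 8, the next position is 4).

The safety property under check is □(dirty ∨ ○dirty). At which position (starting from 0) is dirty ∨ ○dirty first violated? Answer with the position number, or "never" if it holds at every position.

Check dirty ∨ ○dirty at each position in order: 0 ✓, 1 ✓, 2 ✓, 3 ✓.
At position 4 the labels are {} and the next position 5 has {excl}, so dirty ∨ ○dirty is false there. This is the first violation.

4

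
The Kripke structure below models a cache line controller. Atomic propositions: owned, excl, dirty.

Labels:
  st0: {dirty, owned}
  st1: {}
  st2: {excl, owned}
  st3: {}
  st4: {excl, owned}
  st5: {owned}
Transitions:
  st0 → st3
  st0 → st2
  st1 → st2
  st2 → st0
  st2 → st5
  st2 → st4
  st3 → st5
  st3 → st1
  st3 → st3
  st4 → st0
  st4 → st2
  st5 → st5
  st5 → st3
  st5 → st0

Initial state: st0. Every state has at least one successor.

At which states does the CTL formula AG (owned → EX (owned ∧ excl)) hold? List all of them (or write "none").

States satisfying owned → EX (owned ∧ excl): {st0, st1, st2, st3, st4}.
States satisfying AG (owned → EX (owned ∧ excl)): ∅.

none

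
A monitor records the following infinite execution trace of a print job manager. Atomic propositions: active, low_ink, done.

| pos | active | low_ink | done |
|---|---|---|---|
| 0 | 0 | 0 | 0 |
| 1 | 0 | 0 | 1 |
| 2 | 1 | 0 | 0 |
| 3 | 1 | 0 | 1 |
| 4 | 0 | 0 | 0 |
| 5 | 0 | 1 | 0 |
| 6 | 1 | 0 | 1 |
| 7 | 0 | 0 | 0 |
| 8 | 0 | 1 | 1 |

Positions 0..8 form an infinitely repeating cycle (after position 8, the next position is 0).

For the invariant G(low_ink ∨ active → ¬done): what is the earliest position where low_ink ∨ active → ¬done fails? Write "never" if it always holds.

Check low_ink ∨ active → ¬done at each position in order: 0 ✓, 1 ✓, 2 ✓.
At position 3 the labels are {active, done}, so low_ink ∨ active → ¬done is false there. This is the first violation.

3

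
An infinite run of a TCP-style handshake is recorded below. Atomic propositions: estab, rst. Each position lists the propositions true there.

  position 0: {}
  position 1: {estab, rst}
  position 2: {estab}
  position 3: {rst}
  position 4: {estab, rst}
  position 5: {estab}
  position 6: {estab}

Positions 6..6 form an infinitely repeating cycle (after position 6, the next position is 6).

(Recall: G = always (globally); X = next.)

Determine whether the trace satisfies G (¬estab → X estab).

Satisfied

¬estab → X estab holds at every position 0..6, and those are all positions ever visited, so G (¬estab → X estab) holds.
Positions where ¬estab holds: 0, 3.
Check X estab at each: 0→ok, 3→ok.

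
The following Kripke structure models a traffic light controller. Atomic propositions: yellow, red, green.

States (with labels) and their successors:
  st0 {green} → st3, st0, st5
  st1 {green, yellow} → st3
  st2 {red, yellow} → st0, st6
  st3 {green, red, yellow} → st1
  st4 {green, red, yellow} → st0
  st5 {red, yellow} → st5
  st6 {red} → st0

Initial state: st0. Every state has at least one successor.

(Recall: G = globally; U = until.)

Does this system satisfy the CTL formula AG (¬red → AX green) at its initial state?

No

States satisfying ¬red → AX green: {st1, st2, st3, st4, st5, st6}.
States satisfying AG (¬red → AX green): {st1, st3, st5}.
st0 is reachable from st0 and violates ¬red → AX green, so AG fails at st0.
st0 ∉ Sat(AG (¬red → AX green)).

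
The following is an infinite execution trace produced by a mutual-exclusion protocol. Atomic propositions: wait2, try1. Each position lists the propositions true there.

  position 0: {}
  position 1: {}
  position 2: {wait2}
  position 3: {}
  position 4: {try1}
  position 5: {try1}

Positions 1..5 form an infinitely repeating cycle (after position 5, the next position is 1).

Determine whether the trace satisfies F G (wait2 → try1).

Does not hold

G (wait2 → try1) is false at every position 0..5, so it never becomes true and F G (wait2 → try1) fails.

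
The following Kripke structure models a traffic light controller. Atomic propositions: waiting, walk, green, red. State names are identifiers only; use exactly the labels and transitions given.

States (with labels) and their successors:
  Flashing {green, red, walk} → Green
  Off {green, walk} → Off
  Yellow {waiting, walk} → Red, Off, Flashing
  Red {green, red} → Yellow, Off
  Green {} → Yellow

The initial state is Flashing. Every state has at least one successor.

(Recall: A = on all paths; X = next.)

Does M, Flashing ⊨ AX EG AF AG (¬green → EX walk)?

Yes

States satisfying EG AF AG (¬green → EX walk): {Flashing, Off, Yellow, Red, Green}.
States satisfying AX EG AF AG (¬green → EX walk): {Flashing, Off, Yellow, Red, Green}.
Flashing ∈ Sat(AX EG AF AG (¬green → EX walk)).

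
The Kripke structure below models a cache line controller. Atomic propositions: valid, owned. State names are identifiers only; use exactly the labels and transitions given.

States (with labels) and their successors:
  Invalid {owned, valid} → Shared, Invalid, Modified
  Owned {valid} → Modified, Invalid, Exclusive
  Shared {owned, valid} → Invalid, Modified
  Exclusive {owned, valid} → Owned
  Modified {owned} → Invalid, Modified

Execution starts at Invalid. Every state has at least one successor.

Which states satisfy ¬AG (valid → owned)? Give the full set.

States satisfying valid → owned: {Invalid, Shared, Exclusive, Modified}.
States satisfying AG (valid → owned): {Invalid, Shared, Modified}.
States satisfying ¬AG (valid → owned): {Owned, Exclusive}.

{Owned, Exclusive}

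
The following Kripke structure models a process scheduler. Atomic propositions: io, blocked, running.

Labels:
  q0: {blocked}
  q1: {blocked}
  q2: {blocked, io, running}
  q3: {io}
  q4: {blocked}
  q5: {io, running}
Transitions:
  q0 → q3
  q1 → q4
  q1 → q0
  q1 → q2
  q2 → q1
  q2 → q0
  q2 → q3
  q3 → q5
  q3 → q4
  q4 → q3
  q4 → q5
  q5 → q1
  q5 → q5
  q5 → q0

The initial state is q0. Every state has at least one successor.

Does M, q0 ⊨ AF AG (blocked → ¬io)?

No

States satisfying AG (blocked → ¬io): ∅.
States satisfying AF AG (blocked → ¬io): ∅.
There is a path from q0 along which AG (blocked → ¬io) never holds.
q0 ∉ Sat(AF AG (blocked → ¬io)).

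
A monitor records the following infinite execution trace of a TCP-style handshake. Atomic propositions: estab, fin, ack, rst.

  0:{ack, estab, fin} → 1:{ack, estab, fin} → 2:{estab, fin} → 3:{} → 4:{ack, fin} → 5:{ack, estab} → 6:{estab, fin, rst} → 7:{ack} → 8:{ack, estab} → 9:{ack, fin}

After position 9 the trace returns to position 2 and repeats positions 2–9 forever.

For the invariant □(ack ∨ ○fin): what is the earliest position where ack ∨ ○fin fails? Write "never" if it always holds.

Check ack ∨ ○fin at each position in order: 0 ✓, 1 ✓.
At position 2 the labels are {estab, fin} and the next position 3 has {}, so ack ∨ ○fin is false there. This is the first violation.

2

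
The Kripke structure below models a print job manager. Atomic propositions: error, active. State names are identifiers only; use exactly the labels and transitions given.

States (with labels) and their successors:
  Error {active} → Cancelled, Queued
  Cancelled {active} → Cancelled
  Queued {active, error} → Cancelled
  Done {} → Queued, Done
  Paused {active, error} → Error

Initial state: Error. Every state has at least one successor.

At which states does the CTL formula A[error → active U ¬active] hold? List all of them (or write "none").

States satisfying error → active: {Error, Cancelled, Queued, Done, Paused}.
States satisfying ¬active: {Done}.
States satisfying A[error → active U ¬active]: {Done}.

{Done}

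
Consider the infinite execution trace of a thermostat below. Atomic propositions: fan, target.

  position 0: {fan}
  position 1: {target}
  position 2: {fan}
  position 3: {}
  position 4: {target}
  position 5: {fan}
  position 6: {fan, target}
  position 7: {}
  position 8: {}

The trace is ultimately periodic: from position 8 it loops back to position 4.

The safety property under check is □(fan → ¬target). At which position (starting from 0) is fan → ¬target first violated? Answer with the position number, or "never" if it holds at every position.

6

Check fan → ¬target at each position in order: 0 ✓, 1 ✓, 2 ✓, 3 ✓, 4 ✓, 5 ✓.
At position 6 the labels are {fan, target}, so fan → ¬target is false there. This is the first violation.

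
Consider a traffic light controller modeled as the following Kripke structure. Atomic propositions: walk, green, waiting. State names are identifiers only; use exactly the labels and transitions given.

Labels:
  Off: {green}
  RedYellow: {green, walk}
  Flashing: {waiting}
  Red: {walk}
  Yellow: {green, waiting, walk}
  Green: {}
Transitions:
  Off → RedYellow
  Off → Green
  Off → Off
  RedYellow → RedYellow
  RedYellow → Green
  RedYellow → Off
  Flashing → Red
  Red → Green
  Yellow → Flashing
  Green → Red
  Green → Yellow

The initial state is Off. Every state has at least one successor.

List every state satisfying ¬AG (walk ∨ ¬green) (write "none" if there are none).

{Off, RedYellow}

States satisfying walk ∨ ¬green: {RedYellow, Flashing, Red, Yellow, Green}.
States satisfying AG (walk ∨ ¬green): {Flashing, Red, Yellow, Green}.
States satisfying ¬AG (walk ∨ ¬green): {Off, RedYellow}.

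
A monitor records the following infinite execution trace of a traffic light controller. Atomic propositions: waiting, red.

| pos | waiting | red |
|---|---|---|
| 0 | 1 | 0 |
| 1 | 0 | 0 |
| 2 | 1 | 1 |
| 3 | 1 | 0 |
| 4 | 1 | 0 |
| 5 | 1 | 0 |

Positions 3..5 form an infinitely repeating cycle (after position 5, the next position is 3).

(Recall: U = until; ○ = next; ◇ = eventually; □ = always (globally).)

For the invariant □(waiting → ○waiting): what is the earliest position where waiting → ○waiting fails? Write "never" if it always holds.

0

At position 0 the labels are {waiting} and the next position 1 has {}, so waiting → ○waiting is false there. This is the first violation.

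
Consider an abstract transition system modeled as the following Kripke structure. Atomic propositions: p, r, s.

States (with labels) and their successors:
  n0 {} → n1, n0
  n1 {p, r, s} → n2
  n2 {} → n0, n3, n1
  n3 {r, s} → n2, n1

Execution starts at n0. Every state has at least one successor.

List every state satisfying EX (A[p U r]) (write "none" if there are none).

{n0, n2, n3}

States satisfying A[p U r]: {n1, n3}.
States satisfying EX (A[p U r]): {n0, n2, n3}.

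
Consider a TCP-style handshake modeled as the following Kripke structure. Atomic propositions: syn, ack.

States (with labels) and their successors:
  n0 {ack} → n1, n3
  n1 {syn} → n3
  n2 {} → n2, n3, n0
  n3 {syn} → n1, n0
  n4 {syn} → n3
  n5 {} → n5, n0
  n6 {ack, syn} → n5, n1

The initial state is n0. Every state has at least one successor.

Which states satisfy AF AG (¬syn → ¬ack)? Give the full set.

States satisfying AG (¬syn → ¬ack): ∅.
States satisfying AF AG (¬syn → ¬ack): ∅.

none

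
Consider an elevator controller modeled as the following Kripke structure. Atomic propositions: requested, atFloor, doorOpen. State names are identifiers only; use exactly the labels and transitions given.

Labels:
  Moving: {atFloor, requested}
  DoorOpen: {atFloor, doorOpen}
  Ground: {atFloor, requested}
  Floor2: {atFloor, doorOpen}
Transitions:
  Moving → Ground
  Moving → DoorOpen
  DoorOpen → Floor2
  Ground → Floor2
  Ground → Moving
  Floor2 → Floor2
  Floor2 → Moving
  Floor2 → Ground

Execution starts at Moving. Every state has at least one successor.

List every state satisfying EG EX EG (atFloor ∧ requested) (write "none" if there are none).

States satisfying EX EG (atFloor ∧ requested): {Moving, Ground, Floor2}.
States satisfying EG EX EG (atFloor ∧ requested): {Moving, Ground, Floor2}.

{Moving, Ground, Floor2}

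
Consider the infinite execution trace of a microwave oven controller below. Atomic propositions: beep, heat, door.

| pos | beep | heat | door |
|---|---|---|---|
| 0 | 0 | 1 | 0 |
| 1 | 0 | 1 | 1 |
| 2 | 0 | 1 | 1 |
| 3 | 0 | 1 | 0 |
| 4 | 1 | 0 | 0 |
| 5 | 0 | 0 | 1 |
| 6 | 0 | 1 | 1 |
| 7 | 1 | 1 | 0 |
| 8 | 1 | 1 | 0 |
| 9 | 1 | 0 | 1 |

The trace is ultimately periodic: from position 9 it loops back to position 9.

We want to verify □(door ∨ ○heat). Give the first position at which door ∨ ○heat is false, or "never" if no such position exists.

3

Check door ∨ ○heat at each position in order: 0 ✓, 1 ✓, 2 ✓.
At position 3 the labels are {heat} and the next position 4 has {beep}, so door ∨ ○heat is false there. This is the first violation.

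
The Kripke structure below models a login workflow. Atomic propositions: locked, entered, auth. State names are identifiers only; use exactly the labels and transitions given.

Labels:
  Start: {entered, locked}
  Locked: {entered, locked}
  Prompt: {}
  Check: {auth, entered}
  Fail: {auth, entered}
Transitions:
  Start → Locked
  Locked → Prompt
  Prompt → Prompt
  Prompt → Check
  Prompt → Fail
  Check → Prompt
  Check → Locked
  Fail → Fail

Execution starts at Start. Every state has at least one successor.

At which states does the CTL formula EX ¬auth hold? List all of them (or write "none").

{Start, Locked, Prompt, Check}

States satisfying ¬auth: {Start, Locked, Prompt}.
States satisfying EX ¬auth: {Start, Locked, Prompt, Check}.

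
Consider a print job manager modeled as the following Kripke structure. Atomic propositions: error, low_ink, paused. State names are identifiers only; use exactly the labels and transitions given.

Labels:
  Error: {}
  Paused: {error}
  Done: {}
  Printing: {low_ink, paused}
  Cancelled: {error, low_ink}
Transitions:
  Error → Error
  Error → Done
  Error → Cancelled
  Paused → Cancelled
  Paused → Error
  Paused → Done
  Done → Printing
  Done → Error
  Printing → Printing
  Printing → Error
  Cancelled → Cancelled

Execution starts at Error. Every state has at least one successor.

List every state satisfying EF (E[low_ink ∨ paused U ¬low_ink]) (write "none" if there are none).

{Error, Paused, Done, Printing}

States satisfying E[low_ink ∨ paused U ¬low_ink]: {Error, Paused, Done, Printing}.
States satisfying EF (E[low_ink ∨ paused U ¬low_ink]): {Error, Paused, Done, Printing}.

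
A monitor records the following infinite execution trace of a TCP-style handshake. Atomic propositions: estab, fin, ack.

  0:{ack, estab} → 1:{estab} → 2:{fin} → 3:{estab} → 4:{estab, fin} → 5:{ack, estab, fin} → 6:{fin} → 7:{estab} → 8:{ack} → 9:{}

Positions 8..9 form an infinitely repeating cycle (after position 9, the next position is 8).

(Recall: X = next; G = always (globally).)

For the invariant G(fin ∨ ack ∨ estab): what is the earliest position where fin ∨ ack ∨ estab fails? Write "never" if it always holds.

Check fin ∨ ack ∨ estab at each position in order: 0 ✓, 1 ✓, 2 ✓, 3 ✓, 4 ✓, 5 ✓, 6 ✓, 7 ✓, 8 ✓.
At position 9 the labels are {}, so fin ∨ ack ∨ estab is false there. This is the first violation.

9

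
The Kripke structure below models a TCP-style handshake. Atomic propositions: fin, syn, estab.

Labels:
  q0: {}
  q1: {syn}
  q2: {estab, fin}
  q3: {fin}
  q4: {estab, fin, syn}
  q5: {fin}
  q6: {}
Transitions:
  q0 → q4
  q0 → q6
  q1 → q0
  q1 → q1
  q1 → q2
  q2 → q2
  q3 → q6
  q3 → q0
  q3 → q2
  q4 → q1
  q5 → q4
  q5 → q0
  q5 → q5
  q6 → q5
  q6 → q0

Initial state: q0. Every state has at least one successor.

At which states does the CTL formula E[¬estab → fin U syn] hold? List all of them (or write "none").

States satisfying ¬estab → fin: {q2, q3, q4, q5}.
States satisfying syn: {q1, q4}.
States satisfying E[¬estab → fin U syn]: {q1, q4, q5}.

{q1, q4, q5}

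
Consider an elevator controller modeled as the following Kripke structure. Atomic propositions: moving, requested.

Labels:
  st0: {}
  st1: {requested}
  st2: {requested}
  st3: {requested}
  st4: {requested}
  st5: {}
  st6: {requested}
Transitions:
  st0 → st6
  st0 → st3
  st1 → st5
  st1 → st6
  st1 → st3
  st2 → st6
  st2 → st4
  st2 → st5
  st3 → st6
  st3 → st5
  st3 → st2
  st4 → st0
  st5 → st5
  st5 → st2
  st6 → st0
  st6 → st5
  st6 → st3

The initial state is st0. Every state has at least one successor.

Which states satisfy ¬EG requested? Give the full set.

{st0, st4, st5}

States satisfying requested: {st1, st2, st3, st4, st6}.
States satisfying EG requested: {st1, st2, st3, st6}.
States satisfying ¬EG requested: {st0, st4, st5}.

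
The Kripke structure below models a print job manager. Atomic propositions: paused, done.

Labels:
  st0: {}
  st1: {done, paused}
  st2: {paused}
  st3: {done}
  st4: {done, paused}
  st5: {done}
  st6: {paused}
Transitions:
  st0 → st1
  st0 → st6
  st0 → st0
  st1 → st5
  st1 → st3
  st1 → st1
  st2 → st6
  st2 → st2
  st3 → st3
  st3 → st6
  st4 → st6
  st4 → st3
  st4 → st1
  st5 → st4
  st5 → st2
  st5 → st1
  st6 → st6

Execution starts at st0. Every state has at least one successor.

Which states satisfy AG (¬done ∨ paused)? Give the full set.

States satisfying ¬done ∨ paused: {st0, st1, st2, st4, st6}.
States satisfying AG (¬done ∨ paused): {st2, st6}.

{st2, st6}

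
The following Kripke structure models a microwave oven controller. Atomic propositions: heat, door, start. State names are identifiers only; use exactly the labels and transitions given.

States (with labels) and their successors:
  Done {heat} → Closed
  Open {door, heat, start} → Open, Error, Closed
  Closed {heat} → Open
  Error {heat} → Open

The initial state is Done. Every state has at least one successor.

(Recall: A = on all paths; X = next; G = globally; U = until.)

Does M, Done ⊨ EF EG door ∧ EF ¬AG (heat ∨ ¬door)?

No

States satisfying EG door: {Open}.
States satisfying EF EG door: {Done, Open, Closed, Error}.
States satisfying ¬AG (heat ∨ ¬door): ∅.
States satisfying EF ¬AG (heat ∨ ¬door): ∅.
States satisfying EF EG door ∧ EF ¬AG (heat ∨ ¬door): ∅.
Done ∉ Sat(EF EG door ∧ EF ¬AG (heat ∨ ¬door)).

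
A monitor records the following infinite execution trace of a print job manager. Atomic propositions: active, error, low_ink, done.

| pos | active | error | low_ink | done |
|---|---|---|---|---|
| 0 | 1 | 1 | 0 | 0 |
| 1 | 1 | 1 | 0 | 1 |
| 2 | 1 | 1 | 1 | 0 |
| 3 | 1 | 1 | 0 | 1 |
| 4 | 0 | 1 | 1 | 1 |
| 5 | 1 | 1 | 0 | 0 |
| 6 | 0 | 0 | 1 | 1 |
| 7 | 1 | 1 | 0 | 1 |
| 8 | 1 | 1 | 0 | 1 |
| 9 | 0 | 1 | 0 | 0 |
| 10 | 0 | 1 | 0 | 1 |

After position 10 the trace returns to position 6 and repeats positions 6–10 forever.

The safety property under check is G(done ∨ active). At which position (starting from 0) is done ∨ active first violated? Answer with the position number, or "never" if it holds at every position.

9

Check done ∨ active at each position in order: 0 ✓, 1 ✓, 2 ✓, 3 ✓, 4 ✓, 5 ✓, 6 ✓, 7 ✓, 8 ✓.
At position 9 the labels are {error}, so done ∨ active is false there. This is the first violation.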